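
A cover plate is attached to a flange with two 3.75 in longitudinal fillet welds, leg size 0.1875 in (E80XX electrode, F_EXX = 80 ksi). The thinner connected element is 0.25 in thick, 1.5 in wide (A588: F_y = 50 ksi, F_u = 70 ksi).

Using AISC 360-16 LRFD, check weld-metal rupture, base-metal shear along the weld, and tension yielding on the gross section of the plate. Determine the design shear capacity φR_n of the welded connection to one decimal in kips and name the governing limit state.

16.9 kips (gross-section yield governs)

Weld metal: throat = 0.707×0.1875 = 0.13256 in, L = 2×3.75 = 7.5 in. φR_n = 0.75 × 0.6 × 80 × 0.13256 × 7.5 = 35.8 kips.
Base metal shear (0.25 in plate): yield φR_n = 1.0×0.6×50×0.25×7.5 = 56.3 kips; rupture φR_n = 0.75×0.6×70×0.25×7.5 = 59.1 kips; take 56.3 kips (yield).
Tension yield (gross): A_g = 1.5×0.25 = 0.375 in². φR_n = 0.90 × 50 × 0.375 = 16.9 kips.
Governing: min(35.8, 56.3, 16.9) = 16.9 kips → gross-section yield.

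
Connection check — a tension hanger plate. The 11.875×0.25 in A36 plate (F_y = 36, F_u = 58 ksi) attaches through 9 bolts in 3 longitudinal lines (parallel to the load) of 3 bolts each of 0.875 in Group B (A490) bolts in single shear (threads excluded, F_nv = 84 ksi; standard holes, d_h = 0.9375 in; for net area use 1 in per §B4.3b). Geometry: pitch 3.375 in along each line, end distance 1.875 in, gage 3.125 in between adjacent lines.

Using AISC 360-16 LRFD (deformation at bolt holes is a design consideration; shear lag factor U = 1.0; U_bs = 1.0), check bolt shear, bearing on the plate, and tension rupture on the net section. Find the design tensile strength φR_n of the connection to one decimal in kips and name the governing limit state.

96.5 kips (net-section rupture governs)

Bolt shear: A_b = π(0.875)²/4 = 0.60132 in². φR_n = 0.75 × 84 × 0.60132 × 9 × 1 = 340.9 kips.
Bearing (0.25 in plate, F_u = 58 ksi): end bolts L_c = 1.875 − 0.9375/2 = 1.40625, R_n = min(1.2×1.40625×0.25×58, 2.4×0.875×0.25×58) = 24.469 kips/bolt; interior L_c = 3.375 − 0.9375 = 2.4375, R_n = 30.45 kips/bolt. φR_n = 0.75 × (3×24.469 + 6×30.45) = 192.1 kips.
Tension rupture (net): A_n = (11.875 − 3×1)×0.25 = 2.2188 in² (U = 1.0, A_e = A_n). φR_n = 0.75 × 58 × 2.2188 = 96.5 kips.
Governing: min(340.9, 192.1, 96.5) = 96.5 kips → net-section rupture.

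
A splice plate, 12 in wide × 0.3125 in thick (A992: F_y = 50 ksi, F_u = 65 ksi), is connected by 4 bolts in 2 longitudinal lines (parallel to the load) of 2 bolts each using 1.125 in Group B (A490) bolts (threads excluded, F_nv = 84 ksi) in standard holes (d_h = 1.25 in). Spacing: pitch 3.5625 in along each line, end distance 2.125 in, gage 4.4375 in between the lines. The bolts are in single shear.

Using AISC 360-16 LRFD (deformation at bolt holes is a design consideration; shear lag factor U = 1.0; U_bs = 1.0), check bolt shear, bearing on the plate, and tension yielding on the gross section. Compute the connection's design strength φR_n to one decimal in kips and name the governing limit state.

Bolt shear: A_b = π(1.125)²/4 = 0.99402 in². φR_n = 0.75 × 84 × 0.99402 × 4 × 1 = 250.5 kips.
Bearing (0.3125 in plate, F_u = 65 ksi): end bolts L_c = 2.125 − 1.25/2 = 1.5, R_n = min(1.2×1.5×0.3125×65, 2.4×1.125×0.3125×65) = 36.563 kips/bolt; interior L_c = 3.5625 − 1.25 = 2.3125, R_n = 54.844 kips/bolt. φR_n = 0.75 × (2×36.563 + 2×54.844) = 137.1 kips.
Tension yield (gross): A_g = 12×0.3125 = 3.75 in². φR_n = 0.90 × 50 × 3.75 = 168.8 kips.
Governing: min(250.5, 137.1, 168.8) = 137.1 kips → bearing.

137.1 kips (bearing governs)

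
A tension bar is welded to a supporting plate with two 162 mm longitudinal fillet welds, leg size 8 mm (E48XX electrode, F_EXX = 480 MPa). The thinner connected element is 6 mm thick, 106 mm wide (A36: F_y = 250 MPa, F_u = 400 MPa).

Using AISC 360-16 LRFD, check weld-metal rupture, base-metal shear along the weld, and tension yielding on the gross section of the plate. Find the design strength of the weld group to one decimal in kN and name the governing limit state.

143.1 kN (gross-section yield governs)

Weld metal: throat = 0.707×8 = 5.656 mm, L = 2×162 = 324 mm. φR_n = 0.75 × 0.6 × 480 × 5.656 × 324 = 395.8 kN.
Base metal shear (6 mm plate): yield φR_n = 1.0×0.6×250×6×324 = 291.6 kN; rupture φR_n = 0.75×0.6×400×6×324 = 349.9 kN; take 291.6 kN (yield).
Tension yield (gross): A_g = 106×6 = 636 mm². φR_n = 0.90 × 250 × 636 = 143.1 kN.
Governing: min(395.8, 291.6, 143.1) = 143.1 kN → gross-section yield.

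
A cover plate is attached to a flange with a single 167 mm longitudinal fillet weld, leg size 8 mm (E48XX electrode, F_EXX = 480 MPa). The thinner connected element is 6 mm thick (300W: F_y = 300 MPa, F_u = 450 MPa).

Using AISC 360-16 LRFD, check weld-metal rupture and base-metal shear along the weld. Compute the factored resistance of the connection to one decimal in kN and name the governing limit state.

180.4 kN (base-metal shear governs)

Weld metal: throat = 0.707×8 = 5.656 mm, L = 167 mm. φR_n = 0.75 × 0.6 × 480 × 5.656 × 167 = 204.0 kN.
Base metal shear (6 mm plate): yield φR_n = 1.0×0.6×300×6×167 = 180.4 kN; rupture φR_n = 0.75×0.6×450×6×167 = 202.9 kN; take 180.4 kN (yield).
Governing: min(204.0, 180.4) = 180.4 kN → base-metal shear.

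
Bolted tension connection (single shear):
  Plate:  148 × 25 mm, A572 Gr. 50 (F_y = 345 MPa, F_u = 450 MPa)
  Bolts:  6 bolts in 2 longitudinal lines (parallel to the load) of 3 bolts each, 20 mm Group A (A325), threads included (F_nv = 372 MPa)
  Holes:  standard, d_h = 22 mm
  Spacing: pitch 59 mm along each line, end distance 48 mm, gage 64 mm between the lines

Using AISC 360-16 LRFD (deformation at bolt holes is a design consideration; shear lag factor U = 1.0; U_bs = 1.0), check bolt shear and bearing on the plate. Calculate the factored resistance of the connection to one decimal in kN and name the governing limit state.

Bolt shear: A_b = π(20)²/4 = 314.16 mm². φR_n = 0.75 × 372 × 314.16 × 6 × 1 = 525.9 kN.
Bearing (25 mm plate, F_u = 450 MPa): end bolts L_c = 48 − 22/2 = 37, R_n = min(1.2×37×25×450, 2.4×20×25×450) = 499.5 kN/bolt; interior L_c = 59 − 22 = 37, R_n = 499.5 kN/bolt. φR_n = 0.75 × (2×499.5 + 4×499.5) = 2247.8 kN.
Governing: min(525.9, 2247.8) = 525.9 kN → bolt shear.

525.9 kN (bolt shear governs)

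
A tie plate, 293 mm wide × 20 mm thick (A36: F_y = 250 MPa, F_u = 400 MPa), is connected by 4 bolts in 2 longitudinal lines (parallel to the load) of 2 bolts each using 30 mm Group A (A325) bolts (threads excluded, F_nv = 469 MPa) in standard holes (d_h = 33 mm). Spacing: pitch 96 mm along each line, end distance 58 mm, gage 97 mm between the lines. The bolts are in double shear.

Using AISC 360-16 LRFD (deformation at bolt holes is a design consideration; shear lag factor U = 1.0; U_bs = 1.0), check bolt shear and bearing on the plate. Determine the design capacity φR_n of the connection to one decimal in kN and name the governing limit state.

Bolt shear: A_b = π(30)²/4 = 706.86 mm². φR_n = 0.75 × 469 × 706.86 × 4 × 2 = 1989.1 kN.
Bearing (20 mm plate, F_u = 400 MPa): end bolts L_c = 58 − 33/2 = 41.5, R_n = min(1.2×41.5×20×400, 2.4×30×20×400) = 398.4 kN/bolt; interior L_c = 96 − 33 = 63, R_n = 576 kN/bolt. φR_n = 0.75 × (2×398.4 + 2×576) = 1461.6 kN.
Governing: min(1989.1, 1461.6) = 1461.6 kN → bearing.

1461.6 kN (bearing governs)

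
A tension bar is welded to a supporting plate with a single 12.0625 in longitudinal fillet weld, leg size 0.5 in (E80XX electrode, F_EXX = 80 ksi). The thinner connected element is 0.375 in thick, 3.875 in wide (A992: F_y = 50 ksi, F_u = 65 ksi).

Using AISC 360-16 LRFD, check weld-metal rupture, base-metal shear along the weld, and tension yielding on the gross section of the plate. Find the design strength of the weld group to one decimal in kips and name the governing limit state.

65.4 kips (gross-section yield governs)

Weld metal: throat = 0.707×0.5 = 0.3535 in, L = 12.0625 in. φR_n = 0.75 × 0.6 × 80 × 0.3535 × 12.0625 = 153.5 kips.
Base metal shear (0.375 in plate): yield φR_n = 1.0×0.6×50×0.375×12.0625 = 135.7 kips; rupture φR_n = 0.75×0.6×65×0.375×12.0625 = 132.3 kips; take 132.3 kips (rupture).
Tension yield (gross): A_g = 3.875×0.375 = 1.4531 in². φR_n = 0.90 × 50 × 1.4531 = 65.4 kips.
Governing: min(153.5, 132.3, 65.4) = 65.4 kips → gross-section yield.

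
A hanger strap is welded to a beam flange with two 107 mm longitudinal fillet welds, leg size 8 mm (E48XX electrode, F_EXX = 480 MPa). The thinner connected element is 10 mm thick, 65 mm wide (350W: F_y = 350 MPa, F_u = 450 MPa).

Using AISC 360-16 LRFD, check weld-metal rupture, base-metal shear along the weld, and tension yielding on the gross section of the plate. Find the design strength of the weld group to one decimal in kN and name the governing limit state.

204.8 kN (gross-section yield governs)

Weld metal: throat = 0.707×8 = 5.656 mm, L = 2×107 = 214 mm. φR_n = 0.75 × 0.6 × 480 × 5.656 × 214 = 261.4 kN.
Base metal shear (10 mm plate): yield φR_n = 1.0×0.6×350×10×214 = 449.4 kN; rupture φR_n = 0.75×0.6×450×10×214 = 433.4 kN; take 433.4 kN (rupture).
Tension yield (gross): A_g = 65×10 = 650 mm². φR_n = 0.90 × 350 × 650 = 204.8 kN.
Governing: min(261.4, 433.4, 204.8) = 204.8 kN → gross-section yield.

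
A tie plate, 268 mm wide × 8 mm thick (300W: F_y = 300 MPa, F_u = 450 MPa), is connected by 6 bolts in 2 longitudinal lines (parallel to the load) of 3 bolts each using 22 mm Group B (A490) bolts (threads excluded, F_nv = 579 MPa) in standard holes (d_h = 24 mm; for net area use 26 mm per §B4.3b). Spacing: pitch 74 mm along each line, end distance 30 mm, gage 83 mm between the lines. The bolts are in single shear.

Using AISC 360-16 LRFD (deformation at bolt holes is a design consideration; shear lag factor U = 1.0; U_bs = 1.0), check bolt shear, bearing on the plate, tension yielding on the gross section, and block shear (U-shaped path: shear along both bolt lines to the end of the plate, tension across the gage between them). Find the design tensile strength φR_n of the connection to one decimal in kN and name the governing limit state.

Bolt shear: A_b = π(22)²/4 = 380.13 mm². φR_n = 0.75 × 579 × 380.13 × 6 × 1 = 990.4 kN.
Bearing (8 mm plate, F_u = 450 MPa): end bolts L_c = 30 − 24/2 = 18, R_n = min(1.2×18×8×450, 2.4×22×8×450) = 77.76 kN/bolt; interior L_c = 74 − 24 = 50, R_n = 190.08 kN/bolt. φR_n = 0.75 × (2×77.76 + 4×190.08) = 686.9 kN.
Tension yield (gross): A_g = 268×8 = 2144 mm². φR_n = 0.90 × 300 × 2144 = 578.9 kN.
Block shear: shear path 2×[30+2×74] = 2×178 mm, A_gv = 2848, A_nv = 2×(178 − 2.5×26)×8 = 1808 mm²; tension across gage: (83 − 1×26)×8 = 456 mm². R_n = min(0.6×450×1808, 0.6×300×2848) + 1.0×450×456 = min(488.16, 512.64) + 205.2 = 693.36 kN. φR_n = 0.75 × 693.36 = 520.0 kN.
Governing: min(990.4, 686.9, 578.9, 520.0) = 520.0 kN → block shear.

520.0 kN (block shear governs)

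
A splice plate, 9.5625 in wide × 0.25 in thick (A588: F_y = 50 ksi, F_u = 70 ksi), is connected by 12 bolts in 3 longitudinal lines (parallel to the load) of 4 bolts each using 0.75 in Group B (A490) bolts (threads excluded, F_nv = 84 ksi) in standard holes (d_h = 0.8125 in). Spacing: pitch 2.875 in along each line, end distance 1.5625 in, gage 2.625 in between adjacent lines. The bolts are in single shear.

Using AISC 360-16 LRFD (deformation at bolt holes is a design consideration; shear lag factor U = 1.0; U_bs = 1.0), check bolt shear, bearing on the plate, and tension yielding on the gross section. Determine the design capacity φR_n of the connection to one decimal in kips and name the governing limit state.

107.6 kips (gross-section yield governs)

Bolt shear: A_b = π(0.75)²/4 = 0.44179 in². φR_n = 0.75 × 84 × 0.44179 × 12 × 1 = 334.0 kips.
Bearing (0.25 in plate, F_u = 70 ksi): end bolts L_c = 1.5625 − 0.8125/2 = 1.15625, R_n = min(1.2×1.15625×0.25×70, 2.4×0.75×0.25×70) = 24.281 kips/bolt; interior L_c = 2.875 − 0.8125 = 2.0625, R_n = 31.5 kips/bolt. φR_n = 0.75 × (3×24.281 + 9×31.5) = 267.3 kips.
Tension yield (gross): A_g = 9.5625×0.25 = 2.3906 in². φR_n = 0.90 × 50 × 2.3906 = 107.6 kips.
Governing: min(334.0, 267.3, 107.6) = 107.6 kips → gross-section yield.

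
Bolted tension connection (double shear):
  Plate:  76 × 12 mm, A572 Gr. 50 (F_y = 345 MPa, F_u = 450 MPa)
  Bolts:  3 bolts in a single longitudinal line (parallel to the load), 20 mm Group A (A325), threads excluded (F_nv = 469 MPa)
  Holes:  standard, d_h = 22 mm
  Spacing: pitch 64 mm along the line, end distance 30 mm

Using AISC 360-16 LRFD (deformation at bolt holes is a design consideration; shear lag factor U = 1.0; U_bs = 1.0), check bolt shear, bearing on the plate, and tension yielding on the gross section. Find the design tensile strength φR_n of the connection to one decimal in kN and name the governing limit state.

283.2 kN (gross-section yield governs)

Bolt shear: A_b = π(20)²/4 = 314.16 mm². φR_n = 0.75 × 469 × 314.16 × 3 × 2 = 663.0 kN.
Bearing (12 mm plate, F_u = 450 MPa): end bolts L_c = 30 − 22/2 = 19, R_n = min(1.2×19×12×450, 2.4×20×12×450) = 123.12 kN/bolt; interior L_c = 64 − 22 = 42, R_n = 259.2 kN/bolt. φR_n = 0.75 × (1×123.12 + 2×259.2) = 481.1 kN.
Tension yield (gross): A_g = 76×12 = 912 mm². φR_n = 0.90 × 345 × 912 = 283.2 kN.
Governing: min(663.0, 481.1, 283.2) = 283.2 kN → gross-section yield.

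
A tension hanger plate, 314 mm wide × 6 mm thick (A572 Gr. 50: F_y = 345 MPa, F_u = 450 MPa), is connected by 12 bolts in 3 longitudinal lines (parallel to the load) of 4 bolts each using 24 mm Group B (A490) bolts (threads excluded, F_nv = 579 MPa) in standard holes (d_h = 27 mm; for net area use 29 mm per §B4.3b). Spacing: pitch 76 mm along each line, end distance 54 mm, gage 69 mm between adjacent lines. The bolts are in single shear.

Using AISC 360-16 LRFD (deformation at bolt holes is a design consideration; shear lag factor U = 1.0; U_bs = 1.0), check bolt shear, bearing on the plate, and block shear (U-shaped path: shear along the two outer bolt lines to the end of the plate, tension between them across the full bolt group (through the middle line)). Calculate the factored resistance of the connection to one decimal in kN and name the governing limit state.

600.6 kN (block shear governs)

Bolt shear: A_b = π(24)²/4 = 452.39 mm². φR_n = 0.75 × 579 × 452.39 × 12 × 1 = 2357.4 kN.
Bearing (6 mm plate, F_u = 450 MPa): end bolts L_c = 54 − 27/2 = 40.5, R_n = min(1.2×40.5×6×450, 2.4×24×6×450) = 131.22 kN/bolt; interior L_c = 76 − 27 = 49, R_n = 155.52 kN/bolt. φR_n = 0.75 × (3×131.22 + 9×155.52) = 1345.0 kN.
Block shear: shear path 2×[54+3×76] = 2×282 mm, A_gv = 3384, A_nv = 2×(282 − 3.5×29)×6 = 2166 mm²; tension across gage: (138 − 2×29)×6 = 480 mm². R_n = min(0.6×450×2166, 0.6×345×3384) + 1.0×450×480 = min(584.82, 700.49) + 216 = 800.82 kN. φR_n = 0.75 × 800.82 = 600.6 kN.
Governing: min(2357.4, 1345.0, 600.6) = 600.6 kN → block shear.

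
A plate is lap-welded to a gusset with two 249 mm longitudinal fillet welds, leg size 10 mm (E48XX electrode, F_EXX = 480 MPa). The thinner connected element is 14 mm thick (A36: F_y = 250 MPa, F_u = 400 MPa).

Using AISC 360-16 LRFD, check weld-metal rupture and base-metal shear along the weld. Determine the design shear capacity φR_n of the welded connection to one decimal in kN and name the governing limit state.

760.5 kN (weld metal governs)

Weld metal: throat = 0.707×10 = 7.07 mm, L = 2×249 = 498 mm. φR_n = 0.75 × 0.6 × 480 × 7.07 × 498 = 760.5 kN.
Base metal shear (14 mm plate): yield φR_n = 1.0×0.6×250×14×498 = 1045.8 kN; rupture φR_n = 0.75×0.6×400×14×498 = 1255.0 kN; take 1045.8 kN (yield).
Governing: min(760.5, 1045.8) = 760.5 kN → weld metal.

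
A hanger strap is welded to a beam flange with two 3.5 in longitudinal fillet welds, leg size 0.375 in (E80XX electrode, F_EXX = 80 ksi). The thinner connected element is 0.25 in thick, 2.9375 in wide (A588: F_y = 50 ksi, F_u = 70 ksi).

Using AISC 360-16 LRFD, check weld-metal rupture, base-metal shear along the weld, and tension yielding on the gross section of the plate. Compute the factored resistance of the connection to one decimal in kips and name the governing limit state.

Weld metal: throat = 0.707×0.375 = 0.26513 in, L = 2×3.5 = 7 in. φR_n = 0.75 × 0.6 × 80 × 0.26513 × 7 = 66.8 kips.
Base metal shear (0.25 in plate): yield φR_n = 1.0×0.6×50×0.25×7 = 52.5 kips; rupture φR_n = 0.75×0.6×70×0.25×7 = 55.1 kips; take 52.5 kips (yield).
Tension yield (gross): A_g = 2.9375×0.25 = 0.73438 in². φR_n = 0.90 × 50 × 0.73438 = 33.0 kips.
Governing: min(66.8, 52.5, 33.0) = 33.0 kips → gross-section yield.

33.0 kips (gross-section yield governs)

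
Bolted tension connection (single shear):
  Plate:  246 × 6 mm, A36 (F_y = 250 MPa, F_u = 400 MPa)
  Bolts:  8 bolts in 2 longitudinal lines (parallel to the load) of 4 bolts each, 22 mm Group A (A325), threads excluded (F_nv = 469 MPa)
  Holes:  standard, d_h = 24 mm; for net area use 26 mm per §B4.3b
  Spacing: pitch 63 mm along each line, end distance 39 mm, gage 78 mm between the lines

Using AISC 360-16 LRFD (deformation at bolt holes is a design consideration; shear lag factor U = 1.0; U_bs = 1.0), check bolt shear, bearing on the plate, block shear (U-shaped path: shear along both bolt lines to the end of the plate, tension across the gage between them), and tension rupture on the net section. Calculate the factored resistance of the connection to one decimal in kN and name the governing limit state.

Bolt shear: A_b = π(22)²/4 = 380.13 mm². φR_n = 0.75 × 469 × 380.13 × 8 × 1 = 1069.7 kN.
Bearing (6 mm plate, F_u = 400 MPa): end bolts L_c = 39 − 24/2 = 27, R_n = min(1.2×27×6×400, 2.4×22×6×400) = 77.76 kN/bolt; interior L_c = 63 − 24 = 39, R_n = 112.32 kN/bolt. φR_n = 0.75 × (2×77.76 + 6×112.32) = 622.1 kN.
Block shear: shear path 2×[39+3×63] = 2×228 mm, A_gv = 2736, A_nv = 2×(228 − 3.5×26)×6 = 1644 mm²; tension across gage: (78 − 1×26)×6 = 312 mm². R_n = min(0.6×400×1644, 0.6×250×2736) + 1.0×400×312 = min(394.56, 410.4) + 124.8 = 519.36 kN. φR_n = 0.75 × 519.36 = 389.5 kN.
Tension rupture (net): A_n = (246 − 2×26)×6 = 1164 mm² (U = 1.0, A_e = A_n). φR_n = 0.75 × 400 × 1164 = 349.2 kN.
Governing: min(1069.7, 622.1, 389.5, 349.2) = 349.2 kN → net-section rupture.

349.2 kN (net-section rupture governs)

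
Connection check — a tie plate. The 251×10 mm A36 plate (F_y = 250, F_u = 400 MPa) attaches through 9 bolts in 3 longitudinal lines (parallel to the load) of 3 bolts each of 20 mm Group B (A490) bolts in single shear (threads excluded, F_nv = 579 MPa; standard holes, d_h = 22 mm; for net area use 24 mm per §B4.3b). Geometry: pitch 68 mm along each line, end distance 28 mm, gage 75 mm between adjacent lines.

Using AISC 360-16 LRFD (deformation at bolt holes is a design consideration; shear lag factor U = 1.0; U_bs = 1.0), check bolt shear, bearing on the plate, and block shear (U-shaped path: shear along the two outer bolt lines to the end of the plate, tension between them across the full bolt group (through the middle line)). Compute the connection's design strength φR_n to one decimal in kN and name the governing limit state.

Bolt shear: A_b = π(20)²/4 = 314.16 mm². φR_n = 0.75 × 579 × 314.16 × 9 × 1 = 1227.8 kN.
Bearing (10 mm plate, F_u = 400 MPa): end bolts L_c = 28 − 22/2 = 17, R_n = min(1.2×17×10×400, 2.4×20×10×400) = 81.6 kN/bolt; interior L_c = 68 − 22 = 46, R_n = 192 kN/bolt. φR_n = 0.75 × (3×81.6 + 6×192) = 1047.6 kN.
Block shear: shear path 2×[28+2×68] = 2×164 mm, A_gv = 3280, A_nv = 2×(164 − 2.5×24)×10 = 2080 mm²; tension across gage: (150 − 2×24)×10 = 1020 mm². R_n = min(0.6×400×2080, 0.6×250×3280) + 1.0×400×1020 = min(499.2, 492) + 408 = 900 kN. φR_n = 0.75 × 900 = 675.0 kN.
Governing: min(1227.8, 1047.6, 675.0) = 675.0 kN → block shear.

675.0 kN (block shear governs)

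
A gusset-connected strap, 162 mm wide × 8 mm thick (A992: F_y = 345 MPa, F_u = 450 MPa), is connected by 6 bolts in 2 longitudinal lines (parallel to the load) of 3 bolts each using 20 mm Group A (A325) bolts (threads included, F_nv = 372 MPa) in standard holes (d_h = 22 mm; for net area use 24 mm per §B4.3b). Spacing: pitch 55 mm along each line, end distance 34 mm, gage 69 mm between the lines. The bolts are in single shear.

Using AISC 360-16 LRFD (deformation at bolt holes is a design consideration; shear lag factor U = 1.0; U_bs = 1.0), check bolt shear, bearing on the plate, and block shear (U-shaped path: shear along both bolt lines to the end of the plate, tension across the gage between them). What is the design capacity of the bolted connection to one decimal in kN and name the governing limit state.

Bolt shear: A_b = π(20)²/4 = 314.16 mm². φR_n = 0.75 × 372 × 314.16 × 6 × 1 = 525.9 kN.
Bearing (8 mm plate, F_u = 450 MPa): end bolts L_c = 34 − 22/2 = 23, R_n = min(1.2×23×8×450, 2.4×20×8×450) = 99.36 kN/bolt; interior L_c = 55 − 22 = 33, R_n = 142.56 kN/bolt. φR_n = 0.75 × (2×99.36 + 4×142.56) = 576.7 kN.
Block shear: shear path 2×[34+2×55] = 2×144 mm, A_gv = 2304, A_nv = 2×(144 − 2.5×24)×8 = 1344 mm²; tension across gage: (69 − 1×24)×8 = 360 mm². R_n = min(0.6×450×1344, 0.6×345×2304) + 1.0×450×360 = min(362.88, 476.93) + 162 = 524.88 kN. φR_n = 0.75 × 524.88 = 393.7 kN.
Governing: min(525.9, 576.7, 393.7) = 393.7 kN → block shear.

393.7 kN (block shear governs)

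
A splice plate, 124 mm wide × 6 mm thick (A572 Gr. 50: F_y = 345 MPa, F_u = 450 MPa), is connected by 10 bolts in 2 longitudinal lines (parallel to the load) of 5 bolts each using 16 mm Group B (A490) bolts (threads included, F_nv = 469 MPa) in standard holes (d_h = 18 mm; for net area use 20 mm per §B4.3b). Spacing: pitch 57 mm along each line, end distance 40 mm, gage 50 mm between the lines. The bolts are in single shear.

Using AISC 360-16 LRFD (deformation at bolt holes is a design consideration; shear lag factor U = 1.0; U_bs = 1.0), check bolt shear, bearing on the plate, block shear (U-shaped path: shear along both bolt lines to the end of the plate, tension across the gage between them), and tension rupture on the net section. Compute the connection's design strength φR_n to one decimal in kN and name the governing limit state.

170.1 kN (net-section rupture governs)

Bolt shear: A_b = π(16)²/4 = 201.06 mm². φR_n = 0.75 × 469 × 201.06 × 10 × 1 = 707.2 kN.
Bearing (6 mm plate, F_u = 450 MPa): end bolts L_c = 40 − 18/2 = 31, R_n = min(1.2×31×6×450, 2.4×16×6×450) = 100.44 kN/bolt; interior L_c = 57 − 18 = 39, R_n = 103.68 kN/bolt. φR_n = 0.75 × (2×100.44 + 8×103.68) = 772.7 kN.
Block shear: shear path 2×[40+4×57] = 2×268 mm, A_gv = 3216, A_nv = 2×(268 − 4.5×20)×6 = 2136 mm²; tension across gage: (50 − 1×20)×6 = 180 mm². R_n = min(0.6×450×2136, 0.6×345×3216) + 1.0×450×180 = min(576.72, 665.71) + 81 = 657.72 kN. φR_n = 0.75 × 657.72 = 493.3 kN.
Tension rupture (net): A_n = (124 − 2×20)×6 = 504 mm² (U = 1.0, A_e = A_n). φR_n = 0.75 × 450 × 504 = 170.1 kN.
Governing: min(707.2, 772.7, 493.3, 170.1) = 170.1 kN → net-section rupture.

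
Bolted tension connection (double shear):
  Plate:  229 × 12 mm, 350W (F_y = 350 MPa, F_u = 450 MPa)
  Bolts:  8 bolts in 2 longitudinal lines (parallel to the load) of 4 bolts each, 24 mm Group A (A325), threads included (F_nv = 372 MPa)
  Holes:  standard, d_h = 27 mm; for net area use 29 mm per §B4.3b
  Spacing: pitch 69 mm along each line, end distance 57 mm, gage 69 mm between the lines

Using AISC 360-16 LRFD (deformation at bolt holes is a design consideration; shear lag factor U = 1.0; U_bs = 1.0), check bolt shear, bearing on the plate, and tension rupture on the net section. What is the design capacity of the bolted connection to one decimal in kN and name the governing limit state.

Bolt shear: A_b = π(24)²/4 = 452.39 mm². φR_n = 0.75 × 372 × 452.39 × 8 × 2 = 2019.5 kN.
Bearing (12 mm plate, F_u = 450 MPa): end bolts L_c = 57 − 27/2 = 43.5, R_n = min(1.2×43.5×12×450, 2.4×24×12×450) = 281.88 kN/bolt; interior L_c = 69 − 27 = 42, R_n = 272.16 kN/bolt. φR_n = 0.75 × (2×281.88 + 6×272.16) = 1647.5 kN.
Tension rupture (net): A_n = (229 − 2×29)×12 = 2052 mm² (U = 1.0, A_e = A_n). φR_n = 0.75 × 450 × 2052 = 692.6 kN.
Governing: min(2019.5, 1647.5, 692.6) = 692.6 kN → net-section rupture.

692.6 kN (net-section rupture governs)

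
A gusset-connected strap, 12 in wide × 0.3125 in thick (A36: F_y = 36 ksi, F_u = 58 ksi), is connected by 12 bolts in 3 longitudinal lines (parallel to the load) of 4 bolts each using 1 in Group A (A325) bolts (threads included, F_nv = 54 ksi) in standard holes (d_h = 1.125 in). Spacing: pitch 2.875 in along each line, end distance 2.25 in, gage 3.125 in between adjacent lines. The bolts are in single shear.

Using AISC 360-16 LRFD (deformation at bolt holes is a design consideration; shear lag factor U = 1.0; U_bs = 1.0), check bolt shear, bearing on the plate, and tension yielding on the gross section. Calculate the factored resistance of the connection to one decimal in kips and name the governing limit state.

Bolt shear: A_b = π(1)²/4 = 0.7854 in². φR_n = 0.75 × 54 × 0.7854 × 12 × 1 = 381.7 kips.
Bearing (0.3125 in plate, F_u = 58 ksi): end bolts L_c = 2.25 − 1.125/2 = 1.6875, R_n = min(1.2×1.6875×0.3125×58, 2.4×1×0.3125×58) = 36.703 kips/bolt; interior L_c = 2.875 − 1.125 = 1.75, R_n = 38.063 kips/bolt. φR_n = 0.75 × (3×36.703 + 9×38.063) = 339.5 kips.
Tension yield (gross): A_g = 12×0.3125 = 3.75 in². φR_n = 0.90 × 36 × 3.75 = 121.5 kips.
Governing: min(381.7, 339.5, 121.5) = 121.5 kips → gross-section yield.

121.5 kips (gross-section yield governs)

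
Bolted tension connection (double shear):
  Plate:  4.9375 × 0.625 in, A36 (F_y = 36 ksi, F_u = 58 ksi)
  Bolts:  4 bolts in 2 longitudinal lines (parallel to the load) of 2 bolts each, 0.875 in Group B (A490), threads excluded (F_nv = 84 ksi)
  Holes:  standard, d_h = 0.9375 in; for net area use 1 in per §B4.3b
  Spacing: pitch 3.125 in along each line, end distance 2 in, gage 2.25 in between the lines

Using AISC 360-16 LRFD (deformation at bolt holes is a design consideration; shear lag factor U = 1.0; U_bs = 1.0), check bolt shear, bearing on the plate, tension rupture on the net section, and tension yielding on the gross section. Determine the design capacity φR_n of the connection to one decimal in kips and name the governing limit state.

Bolt shear: A_b = π(0.875)²/4 = 0.60132 in². φR_n = 0.75 × 84 × 0.60132 × 4 × 2 = 303.1 kips.
Bearing (0.625 in plate, F_u = 58 ksi): end bolts L_c = 2 − 0.9375/2 = 1.53125, R_n = min(1.2×1.53125×0.625×58, 2.4×0.875×0.625×58) = 66.609 kips/bolt; interior L_c = 3.125 − 0.9375 = 2.1875, R_n = 76.125 kips/bolt. φR_n = 0.75 × (2×66.609 + 2×76.125) = 214.1 kips.
Tension rupture (net): A_n = (4.9375 − 2×1)×0.625 = 1.8359 in² (U = 1.0, A_e = A_n). φR_n = 0.75 × 58 × 1.8359 = 79.9 kips.
Tension yield (gross): A_g = 4.9375×0.625 = 3.0859 in². φR_n = 0.90 × 36 × 3.0859 = 100.0 kips.
Governing: min(303.1, 214.1, 79.9, 100.0) = 79.9 kips → net-section rupture.

79.9 kips (net-section rupture governs)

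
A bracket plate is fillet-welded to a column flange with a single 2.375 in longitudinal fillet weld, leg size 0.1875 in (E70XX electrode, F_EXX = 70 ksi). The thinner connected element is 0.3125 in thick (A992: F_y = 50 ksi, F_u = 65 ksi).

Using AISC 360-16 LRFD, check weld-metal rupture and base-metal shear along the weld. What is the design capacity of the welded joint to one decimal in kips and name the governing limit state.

Weld metal: throat = 0.707×0.1875 = 0.13256 in, L = 2.375 in. φR_n = 0.75 × 0.6 × 70 × 0.13256 × 2.375 = 9.9 kips.
Base metal shear (0.3125 in plate): yield φR_n = 1.0×0.6×50×0.3125×2.375 = 22.3 kips; rupture φR_n = 0.75×0.6×65×0.3125×2.375 = 21.7 kips; take 21.7 kips (rupture).
Governing: min(9.9, 21.7) = 9.9 kips → weld metal.

9.9 kips (weld metal governs)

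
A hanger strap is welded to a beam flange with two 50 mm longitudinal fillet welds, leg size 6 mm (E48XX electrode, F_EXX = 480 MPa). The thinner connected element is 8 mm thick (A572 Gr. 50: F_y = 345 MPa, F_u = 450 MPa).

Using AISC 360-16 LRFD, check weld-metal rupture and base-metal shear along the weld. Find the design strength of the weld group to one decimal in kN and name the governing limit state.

Weld metal: throat = 0.707×6 = 4.242 mm, L = 2×50 = 100 mm. φR_n = 0.75 × 0.6 × 480 × 4.242 × 100 = 91.6 kN.
Base metal shear (8 mm plate): yield φR_n = 1.0×0.6×345×8×100 = 165.6 kN; rupture φR_n = 0.75×0.6×450×8×100 = 162.0 kN; take 162.0 kN (rupture).
Governing: min(91.6, 162.0) = 91.6 kN → weld metal.

91.6 kN (weld metal governs)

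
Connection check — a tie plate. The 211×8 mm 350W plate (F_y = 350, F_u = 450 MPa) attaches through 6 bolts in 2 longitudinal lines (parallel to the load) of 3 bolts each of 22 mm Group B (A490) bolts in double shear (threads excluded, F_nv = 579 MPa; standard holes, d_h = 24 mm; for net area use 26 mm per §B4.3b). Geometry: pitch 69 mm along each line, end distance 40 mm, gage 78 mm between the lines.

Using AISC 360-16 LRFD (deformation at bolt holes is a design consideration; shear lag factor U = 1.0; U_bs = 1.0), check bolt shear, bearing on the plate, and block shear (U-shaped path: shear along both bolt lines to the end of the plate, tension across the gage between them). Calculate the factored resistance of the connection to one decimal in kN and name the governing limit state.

Bolt shear: A_b = π(22)²/4 = 380.13 mm². φR_n = 0.75 × 579 × 380.13 × 6 × 2 = 1980.9 kN.
Bearing (8 mm plate, F_u = 450 MPa): end bolts L_c = 40 − 24/2 = 28, R_n = min(1.2×28×8×450, 2.4×22×8×450) = 120.96 kN/bolt; interior L_c = 69 − 24 = 45, R_n = 190.08 kN/bolt. φR_n = 0.75 × (2×120.96 + 4×190.08) = 751.7 kN.
Block shear: shear path 2×[40+2×69] = 2×178 mm, A_gv = 2848, A_nv = 2×(178 − 2.5×26)×8 = 1808 mm²; tension across gage: (78 − 1×26)×8 = 416 mm². R_n = min(0.6×450×1808, 0.6×350×2848) + 1.0×450×416 = min(488.16, 598.08) + 187.2 = 675.36 kN. φR_n = 0.75 × 675.36 = 506.5 kN.
Governing: min(1980.9, 751.7, 506.5) = 506.5 kN → block shear.

506.5 kN (block shear governs)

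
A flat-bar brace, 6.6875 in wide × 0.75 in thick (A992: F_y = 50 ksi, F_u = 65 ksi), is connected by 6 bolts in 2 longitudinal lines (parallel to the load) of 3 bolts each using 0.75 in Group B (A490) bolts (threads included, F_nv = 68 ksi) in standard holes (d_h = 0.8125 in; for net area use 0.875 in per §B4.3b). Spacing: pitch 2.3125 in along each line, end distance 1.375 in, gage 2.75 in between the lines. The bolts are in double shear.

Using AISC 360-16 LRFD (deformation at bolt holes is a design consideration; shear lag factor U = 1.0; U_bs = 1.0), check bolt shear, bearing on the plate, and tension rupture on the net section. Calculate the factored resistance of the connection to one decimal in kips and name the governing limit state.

Bolt shear: A_b = π(0.75)²/4 = 0.44179 in². φR_n = 0.75 × 68 × 0.44179 × 6 × 2 = 270.4 kips.
Bearing (0.75 in plate, F_u = 65 ksi): end bolts L_c = 1.375 − 0.8125/2 = 0.96875, R_n = min(1.2×0.96875×0.75×65, 2.4×0.75×0.75×65) = 56.672 kips/bolt; interior L_c = 2.3125 − 0.8125 = 1.5, R_n = 87.75 kips/bolt. φR_n = 0.75 × (2×56.672 + 4×87.75) = 348.3 kips.
Tension rupture (net): A_n = (6.6875 − 2×0.875)×0.75 = 3.7031 in² (U = 1.0, A_e = A_n). φR_n = 0.75 × 65 × 3.7031 = 180.5 kips.
Governing: min(270.4, 348.3, 180.5) = 180.5 kips → net-section rupture.

180.5 kips (net-section rupture governs)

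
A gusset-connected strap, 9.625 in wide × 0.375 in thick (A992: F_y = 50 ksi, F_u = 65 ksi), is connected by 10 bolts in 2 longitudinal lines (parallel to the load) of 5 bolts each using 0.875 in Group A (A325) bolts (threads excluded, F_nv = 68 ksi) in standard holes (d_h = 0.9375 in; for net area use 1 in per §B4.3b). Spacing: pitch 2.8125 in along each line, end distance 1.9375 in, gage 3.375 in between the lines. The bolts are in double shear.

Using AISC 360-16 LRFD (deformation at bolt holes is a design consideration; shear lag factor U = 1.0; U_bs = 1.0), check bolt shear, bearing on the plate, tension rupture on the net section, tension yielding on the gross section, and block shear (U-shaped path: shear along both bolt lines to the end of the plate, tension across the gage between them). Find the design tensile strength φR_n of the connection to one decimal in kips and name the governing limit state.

139.4 kips (net-section rupture governs)

Bolt shear: A_b = π(0.875)²/4 = 0.60132 in². φR_n = 0.75 × 68 × 0.60132 × 10 × 2 = 613.3 kips.
Bearing (0.375 in plate, F_u = 65 ksi): end bolts L_c = 1.9375 − 0.9375/2 = 1.46875, R_n = min(1.2×1.46875×0.375×65, 2.4×0.875×0.375×65) = 42.961 kips/bolt; interior L_c = 2.8125 − 0.9375 = 1.875, R_n = 51.188 kips/bolt. φR_n = 0.75 × (2×42.961 + 8×51.188) = 371.6 kips.
Tension rupture (net): A_n = (9.625 − 2×1)×0.375 = 2.8594 in² (U = 1.0, A_e = A_n). φR_n = 0.75 × 65 × 2.8594 = 139.4 kips.
Tension yield (gross): A_g = 9.625×0.375 = 3.6094 in². φR_n = 0.90 × 50 × 3.6094 = 162.4 kips.
Block shear: shear path 2×[1.9375+4×2.8125] = 2×13.1875 in, A_gv = 9.8906, A_nv = 2×(13.1875 − 4.5×1)×0.375 = 6.5156 in²; tension across gage: (3.375 − 1×1)×0.375 = 0.89063 in². R_n = min(0.6×65×6.5156, 0.6×50×9.8906) + 1.0×65×0.89063 = min(254.11, 296.72) + 57.891 = 312 kips. φR_n = 0.75 × 312 = 234.0 kips.
Governing: min(613.3, 371.6, 139.4, 162.4, 234.0) = 139.4 kips → net-section rupture.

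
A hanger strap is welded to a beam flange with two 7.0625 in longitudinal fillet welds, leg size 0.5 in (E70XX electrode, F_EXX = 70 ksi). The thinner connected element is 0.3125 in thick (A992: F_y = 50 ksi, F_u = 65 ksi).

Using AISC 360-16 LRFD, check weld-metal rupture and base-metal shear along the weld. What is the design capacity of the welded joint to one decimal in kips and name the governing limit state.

129.1 kips (base-metal shear governs)

Weld metal: throat = 0.707×0.5 = 0.3535 in, L = 2×7.0625 = 14.125 in. φR_n = 0.75 × 0.6 × 70 × 0.3535 × 14.125 = 157.3 kips.
Base metal shear (0.3125 in plate): yield φR_n = 1.0×0.6×50×0.3125×14.125 = 132.4 kips; rupture φR_n = 0.75×0.6×65×0.3125×14.125 = 129.1 kips; take 129.1 kips (rupture).
Governing: min(157.3, 129.1) = 129.1 kips → base-metal shear.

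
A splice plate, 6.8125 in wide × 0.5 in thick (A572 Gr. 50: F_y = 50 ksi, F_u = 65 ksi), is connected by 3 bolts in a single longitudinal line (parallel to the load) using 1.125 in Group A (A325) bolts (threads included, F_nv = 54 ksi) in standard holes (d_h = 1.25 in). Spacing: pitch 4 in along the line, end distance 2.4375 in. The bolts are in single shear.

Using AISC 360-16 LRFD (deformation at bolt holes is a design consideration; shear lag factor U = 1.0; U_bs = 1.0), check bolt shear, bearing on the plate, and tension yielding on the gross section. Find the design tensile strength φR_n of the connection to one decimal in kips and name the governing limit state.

120.8 kips (bolt shear governs)

Bolt shear: A_b = π(1.125)²/4 = 0.99402 in². φR_n = 0.75 × 54 × 0.99402 × 3 × 1 = 120.8 kips.
Bearing (0.5 in plate, F_u = 65 ksi): end bolts L_c = 2.4375 − 1.25/2 = 1.8125, R_n = min(1.2×1.8125×0.5×65, 2.4×1.125×0.5×65) = 70.688 kips/bolt; interior L_c = 4 − 1.25 = 2.75, R_n = 87.75 kips/bolt. φR_n = 0.75 × (1×70.688 + 2×87.75) = 184.6 kips.
Tension yield (gross): A_g = 6.8125×0.5 = 3.4063 in². φR_n = 0.90 × 50 × 3.4063 = 153.3 kips.
Governing: min(120.8, 184.6, 153.3) = 120.8 kips → bolt shear.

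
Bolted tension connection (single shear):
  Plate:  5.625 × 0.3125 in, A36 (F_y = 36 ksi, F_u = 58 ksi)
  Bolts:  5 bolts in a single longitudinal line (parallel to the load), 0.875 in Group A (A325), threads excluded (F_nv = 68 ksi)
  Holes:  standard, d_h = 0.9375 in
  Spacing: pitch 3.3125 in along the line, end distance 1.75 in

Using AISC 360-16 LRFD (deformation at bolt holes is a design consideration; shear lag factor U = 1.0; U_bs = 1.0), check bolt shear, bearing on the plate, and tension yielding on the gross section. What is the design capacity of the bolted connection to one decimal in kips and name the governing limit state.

Bolt shear: A_b = π(0.875)²/4 = 0.60132 in². φR_n = 0.75 × 68 × 0.60132 × 5 × 1 = 153.3 kips.
Bearing (0.3125 in plate, F_u = 58 ksi): end bolts L_c = 1.75 − 0.9375/2 = 1.28125, R_n = min(1.2×1.28125×0.3125×58, 2.4×0.875×0.3125×58) = 27.867 kips/bolt; interior L_c = 3.3125 − 0.9375 = 2.375, R_n = 38.063 kips/bolt. φR_n = 0.75 × (1×27.867 + 4×38.063) = 135.1 kips.
Tension yield (gross): A_g = 5.625×0.3125 = 1.7578 in². φR_n = 0.90 × 36 × 1.7578 = 57.0 kips.
Governing: min(153.3, 135.1, 57.0) = 57.0 kips → gross-section yield.

57.0 kips (gross-section yield governs)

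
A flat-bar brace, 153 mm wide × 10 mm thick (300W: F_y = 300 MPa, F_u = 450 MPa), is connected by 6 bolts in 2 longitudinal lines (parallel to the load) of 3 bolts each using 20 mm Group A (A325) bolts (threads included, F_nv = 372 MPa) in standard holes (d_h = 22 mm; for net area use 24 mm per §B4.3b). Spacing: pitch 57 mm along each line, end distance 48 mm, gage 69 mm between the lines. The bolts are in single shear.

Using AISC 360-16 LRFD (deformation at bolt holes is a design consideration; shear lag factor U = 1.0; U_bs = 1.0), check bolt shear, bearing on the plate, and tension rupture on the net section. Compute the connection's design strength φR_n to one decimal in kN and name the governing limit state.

Bolt shear: A_b = π(20)²/4 = 314.16 mm². φR_n = 0.75 × 372 × 314.16 × 6 × 1 = 525.9 kN.
Bearing (10 mm plate, F_u = 450 MPa): end bolts L_c = 48 − 22/2 = 37, R_n = min(1.2×37×10×450, 2.4×20×10×450) = 199.8 kN/bolt; interior L_c = 57 − 22 = 35, R_n = 189 kN/bolt. φR_n = 0.75 × (2×199.8 + 4×189) = 866.7 kN.
Tension rupture (net): A_n = (153 − 2×24)×10 = 1050 mm² (U = 1.0, A_e = A_n). φR_n = 0.75 × 450 × 1050 = 354.4 kN.
Governing: min(525.9, 866.7, 354.4) = 354.4 kN → net-section rupture.

354.4 kN (net-section rupture governs)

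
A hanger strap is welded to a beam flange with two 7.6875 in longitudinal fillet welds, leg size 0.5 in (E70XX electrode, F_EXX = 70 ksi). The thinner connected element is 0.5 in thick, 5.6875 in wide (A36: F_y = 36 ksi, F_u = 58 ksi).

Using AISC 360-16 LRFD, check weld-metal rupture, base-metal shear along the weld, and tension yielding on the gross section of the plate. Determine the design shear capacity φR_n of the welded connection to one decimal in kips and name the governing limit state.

92.1 kips (gross-section yield governs)

Weld metal: throat = 0.707×0.5 = 0.3535 in, L = 2×7.6875 = 15.375 in. φR_n = 0.75 × 0.6 × 70 × 0.3535 × 15.375 = 171.2 kips.
Base metal shear (0.5 in plate): yield φR_n = 1.0×0.6×36×0.5×15.375 = 166.1 kips; rupture φR_n = 0.75×0.6×58×0.5×15.375 = 200.6 kips; take 166.1 kips (yield).
Tension yield (gross): A_g = 5.6875×0.5 = 2.8438 in². φR_n = 0.90 × 36 × 2.8438 = 92.1 kips.
Governing: min(171.2, 166.1, 92.1) = 92.1 kips → gross-section yield.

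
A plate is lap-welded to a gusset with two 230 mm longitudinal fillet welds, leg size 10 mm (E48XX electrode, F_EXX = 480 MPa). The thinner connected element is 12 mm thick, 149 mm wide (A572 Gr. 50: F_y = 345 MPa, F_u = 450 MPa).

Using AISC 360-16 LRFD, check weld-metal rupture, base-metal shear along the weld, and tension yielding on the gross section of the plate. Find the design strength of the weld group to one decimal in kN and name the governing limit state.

555.2 kN (gross-section yield governs)

Weld metal: throat = 0.707×10 = 7.07 mm, L = 2×230 = 460 mm. φR_n = 0.75 × 0.6 × 480 × 7.07 × 460 = 702.5 kN.
Base metal shear (12 mm plate): yield φR_n = 1.0×0.6×345×12×460 = 1142.6 kN; rupture φR_n = 0.75×0.6×450×12×460 = 1117.8 kN; take 1117.8 kN (rupture).
Tension yield (gross): A_g = 149×12 = 1788 mm². φR_n = 0.90 × 345 × 1788 = 555.2 kN.
Governing: min(702.5, 1117.8, 555.2) = 555.2 kN → gross-section yield.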